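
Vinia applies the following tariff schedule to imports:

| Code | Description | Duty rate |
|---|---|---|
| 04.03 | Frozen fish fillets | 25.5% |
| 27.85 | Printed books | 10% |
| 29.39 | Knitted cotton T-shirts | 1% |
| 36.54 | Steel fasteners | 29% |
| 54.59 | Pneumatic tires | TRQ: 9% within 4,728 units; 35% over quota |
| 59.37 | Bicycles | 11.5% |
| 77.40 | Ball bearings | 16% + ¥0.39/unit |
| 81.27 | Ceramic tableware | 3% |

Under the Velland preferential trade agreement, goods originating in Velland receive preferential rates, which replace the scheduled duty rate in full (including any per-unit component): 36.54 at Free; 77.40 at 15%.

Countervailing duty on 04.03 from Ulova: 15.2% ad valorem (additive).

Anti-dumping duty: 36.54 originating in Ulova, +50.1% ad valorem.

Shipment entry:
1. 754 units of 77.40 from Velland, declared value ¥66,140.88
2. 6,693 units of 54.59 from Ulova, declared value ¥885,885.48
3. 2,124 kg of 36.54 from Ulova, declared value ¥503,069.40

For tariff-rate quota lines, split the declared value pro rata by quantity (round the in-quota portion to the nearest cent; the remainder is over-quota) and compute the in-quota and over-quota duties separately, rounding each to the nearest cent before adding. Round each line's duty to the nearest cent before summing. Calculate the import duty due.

¥555,201.45

Line 1 (77.40, Velland, 754 units, ¥66,140.88):
Base rate for 77.40 is 16% + ¥0.39/unit.
Origin Velland qualifies under the Vinia–Velland agreement and 77.40 is covered: preferential rate 15% applies instead.
Duty = ¥66,140.88 × 15% = ¥9,921.13.
Line 2 (54.59, Ulova, 6,693 units, ¥885,885.48):
Code 54.59 is under a tariff-rate quota (threshold 4,728 units). In-quota: 4,728 units at 9%; over-quota: 1,965 units at 35%.
Pro-rata value split: in-quota = ¥885,885.48 × 4,728/6,693 = ¥625,798.08; over-quota = ¥885,885.48 − ¥625,798.08 = ¥260,087.40.
In-quota duty = ¥625,798.08 × 9% = ¥56,321.83. Over-quota duty = ¥260,087.40 × 35% = ¥91,030.59.
Line duty = ¥56,321.83 + ¥91,030.59 = ¥147,352.42.
Line 3 (36.54, Ulova, 2,124 kg, ¥503,069.40):
Base rate for 36.54 is 29%.
36.54 has an FTA preferential rate, but origin Ulova is not Velland; base rate stands.
Additional duty on 36.54 from Ulova: +50.1%. Applied ad valorem rate: 29% + 50.1% = 79.1%.
Duty = ¥503,069.40 × 79.1% = ¥397,927.90.
Total = ¥9,921.13 + ¥147,352.42 + ¥397,927.90 = ¥555,201.45.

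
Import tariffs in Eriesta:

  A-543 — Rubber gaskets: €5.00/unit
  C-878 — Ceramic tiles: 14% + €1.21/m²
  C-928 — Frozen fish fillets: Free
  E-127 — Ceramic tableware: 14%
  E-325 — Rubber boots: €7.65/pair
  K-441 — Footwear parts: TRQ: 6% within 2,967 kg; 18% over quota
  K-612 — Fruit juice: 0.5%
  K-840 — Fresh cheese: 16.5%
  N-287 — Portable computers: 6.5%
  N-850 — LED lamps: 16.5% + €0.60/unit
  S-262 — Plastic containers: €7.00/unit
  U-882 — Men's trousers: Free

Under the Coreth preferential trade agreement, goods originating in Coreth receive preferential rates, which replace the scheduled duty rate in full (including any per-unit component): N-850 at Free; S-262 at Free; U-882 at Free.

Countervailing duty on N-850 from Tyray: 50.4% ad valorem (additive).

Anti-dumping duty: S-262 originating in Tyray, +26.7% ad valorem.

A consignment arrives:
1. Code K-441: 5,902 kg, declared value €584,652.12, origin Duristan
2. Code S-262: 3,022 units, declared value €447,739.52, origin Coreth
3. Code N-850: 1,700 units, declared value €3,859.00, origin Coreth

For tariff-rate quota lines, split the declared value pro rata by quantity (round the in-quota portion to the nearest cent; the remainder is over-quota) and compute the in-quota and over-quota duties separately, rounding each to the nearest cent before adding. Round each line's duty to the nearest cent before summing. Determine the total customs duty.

€69,968.06

Line 1 (K-441, Duristan, 5,902 kg, €584,652.12):
Code K-441 is under a tariff-rate quota (threshold 2,967 kg). In-quota: 2,967 kg at 6%; over-quota: 2,935 kg at 18%.
Pro-rata value split: in-quota = €584,652.12 × 2,967/5,902 = €293,911.02; over-quota = €584,652.12 − €293,911.02 = €290,741.10.
In-quota duty = €293,911.02 × 6% = €17,634.66. Over-quota duty = €290,741.10 × 18% = €52,333.40.
Line duty = €17,634.66 + €52,333.40 = €69,968.06.
Line 2 (S-262, Coreth, 3,022 units, €447,739.52):
Base rate for S-262 is €7.00/unit.
Origin Coreth qualifies under the Eriesta–Coreth agreement and S-262 is covered: preferential rate Free applies instead.
The additional-duty order on S-262 targets Tyray, not Coreth; it does not apply.
Duty = €447,739.52 × 0% = €0.00.
Line 3 (N-850, Coreth, 1,700 units, €3,859.00):
Base rate for N-850 is 16.5% + €0.60/unit.
Origin Coreth qualifies under the Eriesta–Coreth agreement and N-850 is covered: preferential rate Free applies instead.
The additional-duty order on N-850 targets Tyray, not Coreth; it does not apply.
Duty = €3,859.00 × 0% = €0.00.
Total = €69,968.06 + €0.00 + €0.00 = €69,968.06.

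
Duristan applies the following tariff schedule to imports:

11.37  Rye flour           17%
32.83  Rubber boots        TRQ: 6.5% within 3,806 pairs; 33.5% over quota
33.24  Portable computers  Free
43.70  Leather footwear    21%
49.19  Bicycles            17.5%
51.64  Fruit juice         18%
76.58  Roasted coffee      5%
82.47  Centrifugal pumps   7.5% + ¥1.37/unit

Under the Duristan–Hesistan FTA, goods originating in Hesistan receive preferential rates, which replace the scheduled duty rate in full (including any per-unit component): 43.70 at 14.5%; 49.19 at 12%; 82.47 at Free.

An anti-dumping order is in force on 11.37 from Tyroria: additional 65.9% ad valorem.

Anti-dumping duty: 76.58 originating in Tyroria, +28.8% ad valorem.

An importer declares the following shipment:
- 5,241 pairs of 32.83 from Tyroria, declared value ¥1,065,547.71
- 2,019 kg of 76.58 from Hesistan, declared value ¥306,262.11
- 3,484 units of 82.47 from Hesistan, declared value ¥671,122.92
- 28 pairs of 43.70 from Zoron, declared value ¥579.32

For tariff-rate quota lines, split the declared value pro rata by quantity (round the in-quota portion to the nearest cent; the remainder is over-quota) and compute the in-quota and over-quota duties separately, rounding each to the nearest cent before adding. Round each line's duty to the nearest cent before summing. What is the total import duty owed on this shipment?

¥163,467.83

Line 1 (32.83, Tyroria, 5,241 pairs, ¥1,065,547.71):
Code 32.83 is under a tariff-rate quota (threshold 3,806 pairs). In-quota: 3,806 pairs at 6.5%; over-quota: 1,435 pairs at 33.5%.
Pro-rata value split: in-quota = ¥1,065,547.71 × 3,806/5,241 = ¥773,797.86; over-quota = ¥1,065,547.71 − ¥773,797.86 = ¥291,749.85.
In-quota duty = ¥773,797.86 × 6.5% = ¥50,296.86. Over-quota duty = ¥291,749.85 × 33.5% = ¥97,736.20.
Line duty = ¥50,296.86 + ¥97,736.20 = ¥148,033.06.
Line 2 (76.58, Hesistan, 2,019 kg, ¥306,262.11):
Base rate for 76.58 is 5%.
Origin Hesistan is the FTA partner but 76.58 is not on the preference list; base rate stands.
The additional-duty order on 76.58 targets Tyroria, not Hesistan; it does not apply.
Duty = ¥306,262.11 × 5% = ¥15,313.11.
Line 3 (82.47, Hesistan, 3,484 units, ¥671,122.92):
Base rate for 82.47 is 7.5% + ¥1.37/unit.
Origin Hesistan qualifies under the Duristan–Hesistan agreement and 82.47 is covered: preferential rate Free applies instead.
Duty = ¥671,122.92 × 0% = ¥0.00.
Line 4 (43.70, Zoron, 28 pairs, ¥579.32):
Base rate for 43.70 is 21%.
43.70 has an FTA preferential rate, but origin Zoron is not Hesistan; base rate stands.
Duty = ¥579.32 × 21% = ¥121.66.
Total = ¥148,033.06 + ¥15,313.11 + ¥0.00 + ¥121.66 = ¥163,467.83.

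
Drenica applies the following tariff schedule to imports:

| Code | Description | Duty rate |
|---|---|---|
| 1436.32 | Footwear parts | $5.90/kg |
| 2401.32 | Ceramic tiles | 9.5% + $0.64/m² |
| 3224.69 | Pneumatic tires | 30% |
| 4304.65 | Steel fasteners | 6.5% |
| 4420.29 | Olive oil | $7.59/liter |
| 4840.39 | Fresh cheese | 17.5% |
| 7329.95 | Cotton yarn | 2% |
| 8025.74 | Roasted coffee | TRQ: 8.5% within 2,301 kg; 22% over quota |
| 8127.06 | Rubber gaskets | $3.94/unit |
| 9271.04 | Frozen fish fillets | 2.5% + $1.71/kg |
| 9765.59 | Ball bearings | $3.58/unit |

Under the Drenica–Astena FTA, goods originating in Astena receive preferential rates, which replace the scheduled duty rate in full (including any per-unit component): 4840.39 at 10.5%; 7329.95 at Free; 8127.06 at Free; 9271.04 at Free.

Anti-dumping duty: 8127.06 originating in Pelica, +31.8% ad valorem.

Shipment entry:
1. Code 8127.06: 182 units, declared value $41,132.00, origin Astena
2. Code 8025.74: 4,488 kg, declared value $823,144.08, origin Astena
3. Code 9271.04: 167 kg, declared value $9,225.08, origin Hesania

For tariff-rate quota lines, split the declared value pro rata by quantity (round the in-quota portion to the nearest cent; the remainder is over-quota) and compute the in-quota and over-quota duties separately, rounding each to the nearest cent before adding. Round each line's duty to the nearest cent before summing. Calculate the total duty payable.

$124,634.33

Line 1 (8127.06, Astena, 182 units, $41,132.00):
Base rate for 8127.06 is $3.94/unit.
Origin Astena qualifies under the Drenica–Astena agreement and 8127.06 is covered: preferential rate Free applies instead.
The additional-duty order on 8127.06 targets Pelica, not Astena; it does not apply.
Duty = $41,132.00 × 0% = $0.00.
Line 2 (8025.74, Astena, 4,488 kg, $823,144.08):
Code 8025.74 is under a tariff-rate quota (threshold 2,301 kg). In-quota: 2,301 kg at 8.5%; over-quota: 2,187 kg at 22%.
Pro-rata value split: in-quota = $823,144.08 × 2,301/4,488 = $422,026.41; over-quota = $823,144.08 − $422,026.41 = $401,117.67.
In-quota duty = $422,026.41 × 8.5% = $35,872.24. Over-quota duty = $401,117.67 × 22% = $88,245.89.
Line duty = $35,872.24 + $88,245.89 = $124,118.13.
Line 3 (9271.04, Hesania, 167 kg, $9,225.08):
Base rate for 9271.04 is 2.5% + $1.71/kg.
9271.04 has an FTA preferential rate, but origin Hesania is not Astena; base rate stands.
Duty = $9,225.08 × 2.5% + 167 × $1.71 = $516.20.
Total = $0.00 + $124,118.13 + $516.20 = $124,634.33.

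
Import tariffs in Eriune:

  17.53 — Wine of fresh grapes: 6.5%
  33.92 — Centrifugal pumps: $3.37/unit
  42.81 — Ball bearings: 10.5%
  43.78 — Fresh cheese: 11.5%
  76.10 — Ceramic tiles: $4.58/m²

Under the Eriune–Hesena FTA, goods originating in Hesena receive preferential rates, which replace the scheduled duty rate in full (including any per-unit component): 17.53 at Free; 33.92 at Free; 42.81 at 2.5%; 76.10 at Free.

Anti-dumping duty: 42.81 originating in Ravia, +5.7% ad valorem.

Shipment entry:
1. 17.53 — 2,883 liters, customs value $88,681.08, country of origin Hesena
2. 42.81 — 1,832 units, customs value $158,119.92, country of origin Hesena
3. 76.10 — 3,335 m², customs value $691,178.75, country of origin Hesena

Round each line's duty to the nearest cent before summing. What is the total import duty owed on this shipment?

Line 1 (17.53, Hesena, 2,883 liters, $88,681.08):
Base rate for 17.53 is 6.5%.
Origin Hesena qualifies under the Eriune–Hesena agreement and 17.53 is covered: preferential rate Free applies instead.
Duty = $88,681.08 × 0% = $0.00.
Line 2 (42.81, Hesena, 1,832 units, $158,119.92):
Base rate for 42.81 is 10.5%.
Origin Hesena qualifies under the Eriune–Hesena agreement and 42.81 is covered: preferential rate 2.5% applies instead.
The additional-duty order on 42.81 targets Ravia, not Hesena; it does not apply.
Duty = $158,119.92 × 2.5% = $3,953.00.
Line 3 (76.10, Hesena, 3,335 m², $691,178.75):
Base rate for 76.10 is $4.58/m².
Origin Hesena qualifies under the Eriune–Hesena agreement and 76.10 is covered: preferential rate Free applies instead.
Duty = $691,178.75 × 0% = $0.00.
Total = $0.00 + $3,953.00 + $0.00 = $3,953.00.

$3,953.00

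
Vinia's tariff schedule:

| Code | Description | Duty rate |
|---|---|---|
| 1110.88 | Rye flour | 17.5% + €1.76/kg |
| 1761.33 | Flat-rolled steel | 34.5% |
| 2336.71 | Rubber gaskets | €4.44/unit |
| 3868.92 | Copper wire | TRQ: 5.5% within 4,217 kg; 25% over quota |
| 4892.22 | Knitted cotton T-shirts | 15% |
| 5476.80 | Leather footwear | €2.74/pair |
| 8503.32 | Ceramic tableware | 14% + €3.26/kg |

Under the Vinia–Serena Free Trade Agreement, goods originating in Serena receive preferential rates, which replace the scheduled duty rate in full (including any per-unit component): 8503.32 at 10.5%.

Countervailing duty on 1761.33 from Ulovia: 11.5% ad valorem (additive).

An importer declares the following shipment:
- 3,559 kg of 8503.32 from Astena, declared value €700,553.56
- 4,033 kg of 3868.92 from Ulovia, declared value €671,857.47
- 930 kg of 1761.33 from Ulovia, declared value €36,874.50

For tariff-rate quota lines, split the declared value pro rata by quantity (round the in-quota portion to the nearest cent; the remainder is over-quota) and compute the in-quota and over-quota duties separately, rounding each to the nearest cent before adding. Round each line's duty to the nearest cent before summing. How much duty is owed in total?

Line 1 (8503.32, Astena, 3,559 kg, €700,553.56):
Base rate for 8503.32 is 14% + €3.26/kg.
8503.32 has an FTA preferential rate, but origin Astena is not Serena; base rate stands.
Duty = €700,553.56 × 14% + 3,559 × €3.26 = €109,679.84.
Line 2 (3868.92, Ulovia, 4,033 kg, €671,857.47):
Code 3868.92 is under a tariff-rate quota (threshold 4,217 kg). Quantity 4,033 kg is within the quota, so the in-quota rate 5.5% applies to the full value.
Duty = €671,857.47 × 5.5% = €36,952.16.
Line 3 (1761.33, Ulovia, 930 kg, €36,874.50):
Base rate for 1761.33 is 34.5%.
Additional duty on 1761.33 from Ulovia: +11.5%. Applied ad valorem rate: 34.5% + 11.5% = 46%.
Duty = €36,874.50 × 46% = €16,962.27.
Total = €109,679.84 + €36,952.16 + €16,962.27 = €163,594.27.

€163,594.27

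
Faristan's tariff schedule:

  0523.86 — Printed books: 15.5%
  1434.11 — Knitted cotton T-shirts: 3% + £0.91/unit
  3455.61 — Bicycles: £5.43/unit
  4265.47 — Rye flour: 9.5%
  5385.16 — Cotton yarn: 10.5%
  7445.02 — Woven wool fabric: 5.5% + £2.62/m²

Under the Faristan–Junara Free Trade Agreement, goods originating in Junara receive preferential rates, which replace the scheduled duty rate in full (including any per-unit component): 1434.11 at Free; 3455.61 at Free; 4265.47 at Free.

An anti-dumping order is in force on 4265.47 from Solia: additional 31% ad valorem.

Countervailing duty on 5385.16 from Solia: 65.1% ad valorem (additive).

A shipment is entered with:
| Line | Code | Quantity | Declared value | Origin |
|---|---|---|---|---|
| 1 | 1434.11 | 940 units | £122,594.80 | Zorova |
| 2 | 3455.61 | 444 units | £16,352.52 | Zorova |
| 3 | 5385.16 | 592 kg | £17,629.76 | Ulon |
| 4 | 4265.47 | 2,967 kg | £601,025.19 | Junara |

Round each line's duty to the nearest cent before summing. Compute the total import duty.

Line 1 (1434.11, Zorova, 940 units, £122,594.80):
Base rate for 1434.11 is 3% + £0.91/unit.
1434.11 has an FTA preferential rate, but origin Zorova is not Junara; base rate stands.
Duty = £122,594.80 × 3% + 940 × £0.91 = £4,533.24.
Line 2 (3455.61, Zorova, 444 units, £16,352.52):
Base rate for 3455.61 is £5.43/unit.
3455.61 has an FTA preferential rate, but origin Zorova is not Junara; base rate stands.
Duty = 444 × £5.43 = £2,410.92.
Line 3 (5385.16, Ulon, 592 kg, £17,629.76):
Base rate for 5385.16 is 10.5%.
The additional-duty order on 5385.16 targets Solia, not Ulon; it does not apply.
Duty = £17,629.76 × 10.5% = £1,851.12.
Line 4 (4265.47, Junara, 2,967 kg, £601,025.19):
Base rate for 4265.47 is 9.5%.
Origin Junara qualifies under the Faristan–Junara agreement and 4265.47 is covered: preferential rate Free applies instead.
The additional-duty order on 4265.47 targets Solia, not Junara; it does not apply.
Duty = £601,025.19 × 0% = £0.00.
Total = £4,533.24 + £2,410.92 + £1,851.12 + £0.00 = £8,795.28.

£8,795.28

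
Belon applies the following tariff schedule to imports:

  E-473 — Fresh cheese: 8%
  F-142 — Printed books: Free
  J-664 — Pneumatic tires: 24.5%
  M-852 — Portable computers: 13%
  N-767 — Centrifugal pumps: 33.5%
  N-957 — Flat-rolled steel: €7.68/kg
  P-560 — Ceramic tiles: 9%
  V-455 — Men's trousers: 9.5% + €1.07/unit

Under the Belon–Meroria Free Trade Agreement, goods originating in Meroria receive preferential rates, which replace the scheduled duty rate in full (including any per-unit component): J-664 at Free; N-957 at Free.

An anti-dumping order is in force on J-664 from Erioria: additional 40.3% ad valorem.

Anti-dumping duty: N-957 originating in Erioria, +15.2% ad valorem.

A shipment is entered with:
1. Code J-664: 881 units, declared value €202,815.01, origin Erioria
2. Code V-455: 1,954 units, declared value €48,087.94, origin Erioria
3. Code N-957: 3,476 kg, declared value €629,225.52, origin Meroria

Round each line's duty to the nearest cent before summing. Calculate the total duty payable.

Line 1 (J-664, Erioria, 881 units, €202,815.01):
Base rate for J-664 is 24.5%.
J-664 has an FTA preferential rate, but origin Erioria is not Meroria; base rate stands.
Additional duty on J-664 from Erioria: +40.3%. Applied ad valorem rate: 24.5% + 40.3% = 64.8%.
Duty = €202,815.01 × 64.8% = €131,424.13.
Line 2 (V-455, Erioria, 1,954 units, €48,087.94):
Base rate for V-455 is 9.5% + €1.07/unit.
Duty = €48,087.94 × 9.5% + 1,954 × €1.07 = €6,659.13.
Line 3 (N-957, Meroria, 3,476 kg, €629,225.52):
Base rate for N-957 is €7.68/kg.
Origin Meroria qualifies under the Belon–Meroria agreement and N-957 is covered: preferential rate Free applies instead.
The additional-duty order on N-957 targets Erioria, not Meroria; it does not apply.
Duty = €629,225.52 × 0% = €0.00.
Total = €131,424.13 + €6,659.13 + €0.00 = €138,083.26.

€138,083.26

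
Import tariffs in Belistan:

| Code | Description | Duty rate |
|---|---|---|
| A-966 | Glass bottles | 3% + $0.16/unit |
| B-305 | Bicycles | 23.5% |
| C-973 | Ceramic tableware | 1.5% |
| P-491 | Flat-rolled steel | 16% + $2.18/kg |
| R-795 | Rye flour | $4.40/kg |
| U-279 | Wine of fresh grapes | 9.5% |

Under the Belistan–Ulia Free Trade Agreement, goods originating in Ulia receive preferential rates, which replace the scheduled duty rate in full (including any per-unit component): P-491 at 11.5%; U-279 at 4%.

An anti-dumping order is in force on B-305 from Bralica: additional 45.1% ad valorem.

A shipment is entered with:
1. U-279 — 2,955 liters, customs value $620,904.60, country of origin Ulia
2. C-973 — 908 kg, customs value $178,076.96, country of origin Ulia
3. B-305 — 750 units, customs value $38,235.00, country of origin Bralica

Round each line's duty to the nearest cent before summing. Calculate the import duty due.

Line 1 (U-279, Ulia, 2,955 liters, $620,904.60):
Base rate for U-279 is 9.5%.
Origin Ulia qualifies under the Belistan–Ulia agreement and U-279 is covered: preferential rate 4% applies instead.
Duty = $620,904.60 × 4% = $24,836.18.
Line 2 (C-973, Ulia, 908 kg, $178,076.96):
Base rate for C-973 is 1.5%.
Origin Ulia is the FTA partner but C-973 is not on the preference list; base rate stands.
Duty = $178,076.96 × 1.5% = $2,671.15.
Line 3 (B-305, Bralica, 750 units, $38,235.00):
Base rate for B-305 is 23.5%.
Additional duty on B-305 from Bralica: +45.1%. Applied ad valorem rate: 23.5% + 45.1% = 68.6%.
Duty = $38,235.00 × 68.6% = $26,229.21.
Total = $24,836.18 + $2,671.15 + $26,229.21 = $53,736.54.

$53,736.54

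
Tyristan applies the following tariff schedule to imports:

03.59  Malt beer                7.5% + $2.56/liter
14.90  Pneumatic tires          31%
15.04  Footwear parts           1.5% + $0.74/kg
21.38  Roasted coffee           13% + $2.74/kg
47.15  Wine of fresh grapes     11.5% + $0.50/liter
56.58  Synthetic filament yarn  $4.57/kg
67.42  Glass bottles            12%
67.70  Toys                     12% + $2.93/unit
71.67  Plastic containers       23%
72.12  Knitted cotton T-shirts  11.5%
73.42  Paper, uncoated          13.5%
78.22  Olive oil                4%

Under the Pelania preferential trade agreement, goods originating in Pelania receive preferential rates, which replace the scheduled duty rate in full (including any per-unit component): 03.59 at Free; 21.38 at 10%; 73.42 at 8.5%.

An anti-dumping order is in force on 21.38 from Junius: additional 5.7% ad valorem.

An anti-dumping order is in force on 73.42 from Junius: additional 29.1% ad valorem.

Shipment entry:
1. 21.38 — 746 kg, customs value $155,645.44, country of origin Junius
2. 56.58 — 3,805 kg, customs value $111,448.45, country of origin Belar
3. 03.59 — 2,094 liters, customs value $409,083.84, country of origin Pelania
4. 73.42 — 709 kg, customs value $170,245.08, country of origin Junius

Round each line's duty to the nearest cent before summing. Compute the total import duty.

$121,062.99

Line 1 (21.38, Junius, 746 kg, $155,645.44):
Base rate for 21.38 is 13% + $2.74/kg.
21.38 has an FTA preferential rate, but origin Junius is not Pelania; base rate stands.
Additional duty on 21.38 from Junius: +5.7%. Applied ad valorem rate: 13% + 5.7% = 18.7%.
Duty = $155,645.44 × 18.7% + 746 × $2.74 = $31,149.74.
Line 2 (56.58, Belar, 3,805 kg, $111,448.45):
Base rate for 56.58 is $4.57/kg.
Duty = 3,805 × $4.57 = $17,388.85.
Line 3 (03.59, Pelania, 2,094 liters, $409,083.84):
Base rate for 03.59 is 7.5% + $2.56/liter.
Origin Pelania qualifies under the Tyristan–Pelania agreement and 03.59 is covered: preferential rate Free applies instead.
Duty = $409,083.84 × 0% = $0.00.
Line 4 (73.42, Junius, 709 kg, $170,245.08):
Base rate for 73.42 is 13.5%.
73.42 has an FTA preferential rate, but origin Junius is not Pelania; base rate stands.
Additional duty on 73.42 from Junius: +29.1%. Applied ad valorem rate: 13.5% + 29.1% = 42.6%.
Duty = $170,245.08 × 42.6% = $72,524.40.
Total = $31,149.74 + $17,388.85 + $0.00 + $72,524.40 = $121,062.99.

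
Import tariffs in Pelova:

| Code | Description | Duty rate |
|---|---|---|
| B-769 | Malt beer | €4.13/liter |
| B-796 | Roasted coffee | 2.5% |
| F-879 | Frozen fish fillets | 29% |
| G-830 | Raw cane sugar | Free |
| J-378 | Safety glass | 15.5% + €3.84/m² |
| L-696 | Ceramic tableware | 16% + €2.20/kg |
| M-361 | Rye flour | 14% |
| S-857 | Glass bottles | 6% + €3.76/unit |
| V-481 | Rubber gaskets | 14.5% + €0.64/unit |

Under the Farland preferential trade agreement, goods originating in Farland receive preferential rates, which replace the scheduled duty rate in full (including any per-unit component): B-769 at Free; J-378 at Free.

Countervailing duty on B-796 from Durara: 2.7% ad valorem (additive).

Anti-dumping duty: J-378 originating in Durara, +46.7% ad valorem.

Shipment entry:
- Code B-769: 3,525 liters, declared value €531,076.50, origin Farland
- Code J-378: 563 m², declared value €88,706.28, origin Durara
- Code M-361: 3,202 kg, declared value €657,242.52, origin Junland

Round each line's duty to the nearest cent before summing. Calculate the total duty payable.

Line 1 (B-769, Farland, 3,525 liters, €531,076.50):
Base rate for B-769 is €4.13/liter.
Origin Farland qualifies under the Pelova–Farland agreement and B-769 is covered: preferential rate Free applies instead.
Duty = €531,076.50 × 0% = €0.00.
Line 2 (J-378, Durara, 563 m², €88,706.28):
Base rate for J-378 is 15.5% + €3.84/m².
J-378 has an FTA preferential rate, but origin Durara is not Farland; base rate stands.
Additional duty on J-378 from Durara: +46.7%. Applied ad valorem rate: 15.5% + 46.7% = 62.2%.
Duty = €88,706.28 × 62.2% + 563 × €3.84 = €57,337.23.
Line 3 (M-361, Junland, 3,202 kg, €657,242.52):
Base rate for M-361 is 14%.
Duty = €657,242.52 × 14% = €92,013.95.
Total = €0.00 + €57,337.23 + €92,013.95 = €149,351.18.

€149,351.18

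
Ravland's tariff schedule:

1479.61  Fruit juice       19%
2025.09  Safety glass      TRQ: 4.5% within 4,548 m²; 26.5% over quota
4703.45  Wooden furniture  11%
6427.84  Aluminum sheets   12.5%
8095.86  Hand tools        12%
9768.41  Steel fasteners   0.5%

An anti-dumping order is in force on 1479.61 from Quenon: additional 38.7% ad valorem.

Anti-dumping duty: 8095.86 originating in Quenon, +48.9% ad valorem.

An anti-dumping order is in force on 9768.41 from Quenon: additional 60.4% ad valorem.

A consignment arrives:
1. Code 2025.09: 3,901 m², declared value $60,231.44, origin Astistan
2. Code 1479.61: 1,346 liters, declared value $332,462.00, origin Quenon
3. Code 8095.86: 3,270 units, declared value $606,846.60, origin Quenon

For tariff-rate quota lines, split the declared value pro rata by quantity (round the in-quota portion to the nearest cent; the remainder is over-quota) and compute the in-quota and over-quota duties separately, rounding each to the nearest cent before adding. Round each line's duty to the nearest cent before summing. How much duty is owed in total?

$564,110.56

Line 1 (2025.09, Astistan, 3,901 m², $60,231.44):
Code 2025.09 is under a tariff-rate quota (threshold 4,548 m²). Quantity 3,901 m² is within the quota, so the in-quota rate 4.5% applies to the full value.
Duty = $60,231.44 × 4.5% = $2,710.41.
Line 2 (1479.61, Quenon, 1,346 liters, $332,462.00):
Base rate for 1479.61 is 19%.
Additional duty on 1479.61 from Quenon: +38.7%. Applied ad valorem rate: 19% + 38.7% = 57.7%.
Duty = $332,462.00 × 57.7% = $191,830.57.
Line 3 (8095.86, Quenon, 3,270 units, $606,846.60):
Base rate for 8095.86 is 12%.
Additional duty on 8095.86 from Quenon: +48.9%. Applied ad valorem rate: 12% + 48.9% = 60.9%.
Duty = $606,846.60 × 60.9% = $369,569.58.
Total = $2,710.41 + $191,830.57 + $369,569.58 = $564,110.56.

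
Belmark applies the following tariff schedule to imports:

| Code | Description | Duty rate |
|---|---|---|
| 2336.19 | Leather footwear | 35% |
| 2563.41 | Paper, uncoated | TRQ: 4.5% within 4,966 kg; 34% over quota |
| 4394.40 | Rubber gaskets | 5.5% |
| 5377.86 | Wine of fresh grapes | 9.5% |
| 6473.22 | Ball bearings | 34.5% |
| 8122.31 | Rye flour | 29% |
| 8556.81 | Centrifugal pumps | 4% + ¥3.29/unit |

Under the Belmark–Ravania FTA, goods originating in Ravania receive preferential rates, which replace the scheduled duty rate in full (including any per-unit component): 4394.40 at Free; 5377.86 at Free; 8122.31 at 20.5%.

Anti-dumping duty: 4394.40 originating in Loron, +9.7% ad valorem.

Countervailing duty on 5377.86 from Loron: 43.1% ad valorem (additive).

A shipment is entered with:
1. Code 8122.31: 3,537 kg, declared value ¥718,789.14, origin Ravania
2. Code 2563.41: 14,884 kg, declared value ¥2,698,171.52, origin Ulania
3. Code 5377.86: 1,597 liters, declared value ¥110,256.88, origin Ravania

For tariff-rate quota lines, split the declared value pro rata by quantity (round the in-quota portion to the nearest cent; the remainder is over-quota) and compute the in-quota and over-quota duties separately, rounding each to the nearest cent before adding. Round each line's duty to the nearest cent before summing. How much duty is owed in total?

¥799,160.32

Line 1 (8122.31, Ravania, 3,537 kg, ¥718,789.14):
Base rate for 8122.31 is 29%.
Origin Ravania qualifies under the Belmark–Ravania agreement and 8122.31 is covered: preferential rate 20.5% applies instead.
Duty = ¥718,789.14 × 20.5% = ¥147,351.77.
Line 2 (2563.41, Ulania, 14,884 kg, ¥2,698,171.52):
Code 2563.41 is under a tariff-rate quota (threshold 4,966 kg). In-quota: 4,966 kg at 4.5%; over-quota: 9,918 kg at 34%.
Pro-rata value split: in-quota = ¥2,698,171.52 × 4,966/14,884 = ¥900,236.48; over-quota = ¥2,698,171.52 − ¥900,236.48 = ¥1,797,935.04.
In-quota duty = ¥900,236.48 × 4.5% = ¥40,510.64. Over-quota duty = ¥1,797,935.04 × 34% = ¥611,297.91.
Line duty = ¥40,510.64 + ¥611,297.91 = ¥651,808.55.
Line 3 (5377.86, Ravania, 1,597 liters, ¥110,256.88):
Base rate for 5377.86 is 9.5%.
Origin Ravania qualifies under the Belmark–Ravania agreement and 5377.86 is covered: preferential rate Free applies instead.
The additional-duty order on 5377.86 targets Loron, not Ravania; it does not apply.
Duty = ¥110,256.88 × 0% = ¥0.00.
Total = ¥147,351.77 + ¥651,808.55 + ¥0.00 = ¥799,160.32.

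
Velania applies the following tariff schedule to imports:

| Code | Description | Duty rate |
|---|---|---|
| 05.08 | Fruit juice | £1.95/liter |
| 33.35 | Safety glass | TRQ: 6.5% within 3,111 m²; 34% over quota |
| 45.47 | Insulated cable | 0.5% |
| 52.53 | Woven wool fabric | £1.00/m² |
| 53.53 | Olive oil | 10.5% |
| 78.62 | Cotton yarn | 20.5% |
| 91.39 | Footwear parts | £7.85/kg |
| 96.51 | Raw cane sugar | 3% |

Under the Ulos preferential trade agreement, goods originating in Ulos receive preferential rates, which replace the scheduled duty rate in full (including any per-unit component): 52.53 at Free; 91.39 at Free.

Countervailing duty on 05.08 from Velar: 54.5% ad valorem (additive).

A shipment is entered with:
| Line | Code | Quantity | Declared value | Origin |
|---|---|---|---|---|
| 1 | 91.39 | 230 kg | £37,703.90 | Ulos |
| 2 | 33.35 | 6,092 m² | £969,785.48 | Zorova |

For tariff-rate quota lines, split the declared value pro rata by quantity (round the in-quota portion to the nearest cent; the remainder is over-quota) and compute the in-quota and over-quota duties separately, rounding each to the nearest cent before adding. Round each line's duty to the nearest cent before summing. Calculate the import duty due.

Line 1 (91.39, Ulos, 230 kg, £37,703.90):
Base rate for 91.39 is £7.85/kg.
Origin Ulos qualifies under the Velania–Ulos agreement and 91.39 is covered: preferential rate Free applies instead.
Duty = £37,703.90 × 0% = £0.00.
Line 2 (33.35, Zorova, 6,092 m², £969,785.48):
Code 33.35 is under a tariff-rate quota (threshold 3,111 m²). In-quota: 3,111 m² at 6.5%; over-quota: 2,981 m² at 34%.
Pro-rata value split: in-quota = £969,785.48 × 3,111/6,092 = £495,240.09; over-quota = £969,785.48 − £495,240.09 = £474,545.39.
In-quota duty = £495,240.09 × 6.5% = £32,190.61. Over-quota duty = £474,545.39 × 34% = £161,345.43.
Line duty = £32,190.61 + £161,345.43 = £193,536.04.
Total = £0.00 + £193,536.04 = £193,536.04.

£193,536.04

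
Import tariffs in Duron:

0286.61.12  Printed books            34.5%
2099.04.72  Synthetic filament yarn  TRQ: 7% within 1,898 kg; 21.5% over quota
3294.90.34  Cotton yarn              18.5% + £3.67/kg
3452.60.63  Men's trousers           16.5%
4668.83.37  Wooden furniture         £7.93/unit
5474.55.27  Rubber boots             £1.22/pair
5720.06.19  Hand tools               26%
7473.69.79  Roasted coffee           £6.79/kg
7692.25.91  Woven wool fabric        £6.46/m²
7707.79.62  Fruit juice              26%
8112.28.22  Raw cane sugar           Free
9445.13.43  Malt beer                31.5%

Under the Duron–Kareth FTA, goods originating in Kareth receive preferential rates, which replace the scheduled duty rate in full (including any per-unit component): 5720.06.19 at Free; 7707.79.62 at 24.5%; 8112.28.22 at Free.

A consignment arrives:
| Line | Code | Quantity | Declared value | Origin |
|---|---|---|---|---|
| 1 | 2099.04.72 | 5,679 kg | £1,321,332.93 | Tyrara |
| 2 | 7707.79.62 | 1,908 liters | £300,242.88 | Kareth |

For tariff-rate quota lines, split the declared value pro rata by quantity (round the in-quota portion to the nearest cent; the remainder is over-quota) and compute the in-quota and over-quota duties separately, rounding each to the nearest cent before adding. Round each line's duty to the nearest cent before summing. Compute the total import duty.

Line 1 (2099.04.72, Tyrara, 5,679 kg, £1,321,332.93):
Code 2099.04.72 is under a tariff-rate quota (threshold 1,898 kg). In-quota: 1,898 kg at 7%; over-quota: 3,781 kg at 21.5%.
Pro-rata value split: in-quota = £1,321,332.93 × 1,898/5,679 = £441,607.66; over-quota = £1,321,332.93 − £441,607.66 = £879,725.27.
In-quota duty = £441,607.66 × 7% = £30,912.54. Over-quota duty = £879,725.27 × 21.5% = £189,140.93.
Line duty = £30,912.54 + £189,140.93 = £220,053.47.
Line 2 (7707.79.62, Kareth, 1,908 liters, £300,242.88):
Base rate for 7707.79.62 is 26%.
Origin Kareth qualifies under the Duron–Kareth agreement and 7707.79.62 is covered: preferential rate 24.5% applies instead.
Duty = £300,242.88 × 24.5% = £73,559.51.
Total = £220,053.47 + £73,559.51 = £293,612.98.

£293,612.98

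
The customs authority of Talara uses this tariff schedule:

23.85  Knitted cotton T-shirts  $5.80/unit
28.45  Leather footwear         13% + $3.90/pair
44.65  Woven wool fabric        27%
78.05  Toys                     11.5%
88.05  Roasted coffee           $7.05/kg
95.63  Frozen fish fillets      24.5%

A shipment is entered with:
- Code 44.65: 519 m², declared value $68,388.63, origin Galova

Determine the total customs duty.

$18,464.93

Line 1 (44.65, Galova, 519 m², $68,388.63):
Base rate for 44.65 is 27%.
Duty = $68,388.63 × 27% = $18,464.93.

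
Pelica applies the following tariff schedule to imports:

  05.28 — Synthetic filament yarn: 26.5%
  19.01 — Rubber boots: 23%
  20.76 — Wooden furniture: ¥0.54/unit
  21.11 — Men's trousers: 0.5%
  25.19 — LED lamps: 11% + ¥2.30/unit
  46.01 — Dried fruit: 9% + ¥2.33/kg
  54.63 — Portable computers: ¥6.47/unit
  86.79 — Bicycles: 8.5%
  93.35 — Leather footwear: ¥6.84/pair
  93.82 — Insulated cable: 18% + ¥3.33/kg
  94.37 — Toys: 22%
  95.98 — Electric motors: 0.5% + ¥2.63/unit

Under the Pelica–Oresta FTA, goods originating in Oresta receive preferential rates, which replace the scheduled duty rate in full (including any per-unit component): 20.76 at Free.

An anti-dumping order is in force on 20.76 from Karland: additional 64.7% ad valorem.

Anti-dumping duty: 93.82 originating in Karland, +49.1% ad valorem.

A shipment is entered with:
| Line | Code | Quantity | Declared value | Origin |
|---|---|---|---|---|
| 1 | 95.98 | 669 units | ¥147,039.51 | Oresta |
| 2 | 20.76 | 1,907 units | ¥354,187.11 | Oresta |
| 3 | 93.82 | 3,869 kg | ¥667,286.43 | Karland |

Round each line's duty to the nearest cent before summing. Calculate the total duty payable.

¥463,127.63

Line 1 (95.98, Oresta, 669 units, ¥147,039.51):
Base rate for 95.98 is 0.5% + ¥2.63/unit.
Origin Oresta is the FTA partner but 95.98 is not on the preference list; base rate stands.
Duty = ¥147,039.51 × 0.5% + 669 × ¥2.63 = ¥2,494.67.
Line 2 (20.76, Oresta, 1,907 units, ¥354,187.11):
Base rate for 20.76 is ¥0.54/unit.
Origin Oresta qualifies under the Pelica–Oresta agreement and 20.76 is covered: preferential rate Free applies instead.
The additional-duty order on 20.76 targets Karland, not Oresta; it does not apply.
Duty = ¥354,187.11 × 0% = ¥0.00.
Line 3 (93.82, Karland, 3,869 kg, ¥667,286.43):
Base rate for 93.82 is 18% + ¥3.33/kg.
Additional duty on 93.82 from Karland: +49.1%. Applied ad valorem rate: 18% + 49.1% = 67.1%.
Duty = ¥667,286.43 × 67.1% + 3,869 × ¥3.33 = ¥460,632.96.
Total = ¥2,494.67 + ¥0.00 + ¥460,632.96 = ¥463,127.63.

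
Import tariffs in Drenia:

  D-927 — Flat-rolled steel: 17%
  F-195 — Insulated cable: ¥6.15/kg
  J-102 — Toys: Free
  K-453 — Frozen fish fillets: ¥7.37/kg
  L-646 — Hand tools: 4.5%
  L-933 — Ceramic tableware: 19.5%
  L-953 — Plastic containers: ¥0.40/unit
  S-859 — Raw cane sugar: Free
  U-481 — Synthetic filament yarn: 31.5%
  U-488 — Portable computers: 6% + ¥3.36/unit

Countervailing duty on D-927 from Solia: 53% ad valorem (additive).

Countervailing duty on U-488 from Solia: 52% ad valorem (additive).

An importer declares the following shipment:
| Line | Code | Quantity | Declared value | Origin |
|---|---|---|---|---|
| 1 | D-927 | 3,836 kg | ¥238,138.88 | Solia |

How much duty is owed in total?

¥166,697.22

Line 1 (D-927, Solia, 3,836 kg, ¥238,138.88):
Base rate for D-927 is 17%.
Additional duty on D-927 from Solia: +53%. Applied ad valorem rate: 17% + 53% = 70%.
Duty = ¥238,138.88 × 70% = ¥166,697.22.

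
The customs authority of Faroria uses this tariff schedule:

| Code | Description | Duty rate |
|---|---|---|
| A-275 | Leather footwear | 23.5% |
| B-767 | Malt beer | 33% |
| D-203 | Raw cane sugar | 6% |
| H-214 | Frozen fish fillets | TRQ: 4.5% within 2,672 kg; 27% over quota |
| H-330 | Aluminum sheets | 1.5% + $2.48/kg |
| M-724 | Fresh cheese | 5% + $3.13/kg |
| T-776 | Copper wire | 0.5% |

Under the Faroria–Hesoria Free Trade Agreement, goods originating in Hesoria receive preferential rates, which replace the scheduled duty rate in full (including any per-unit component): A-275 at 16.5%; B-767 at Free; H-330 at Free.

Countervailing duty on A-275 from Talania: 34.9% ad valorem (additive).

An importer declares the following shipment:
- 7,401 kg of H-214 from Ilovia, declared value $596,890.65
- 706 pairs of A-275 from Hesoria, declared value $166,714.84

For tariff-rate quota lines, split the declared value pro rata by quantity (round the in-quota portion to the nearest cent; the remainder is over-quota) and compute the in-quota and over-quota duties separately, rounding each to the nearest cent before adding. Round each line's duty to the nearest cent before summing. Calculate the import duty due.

$140,181.65

Line 1 (H-214, Ilovia, 7,401 kg, $596,890.65):
Code H-214 is under a tariff-rate quota (threshold 2,672 kg). In-quota: 2,672 kg at 4.5%; over-quota: 4,729 kg at 27%.
Pro-rata value split: in-quota = $596,890.65 × 2,672/7,401 = $215,496.80; over-quota = $596,890.65 − $215,496.80 = $381,393.85.
In-quota duty = $215,496.80 × 4.5% = $9,697.36. Over-quota duty = $381,393.85 × 27% = $102,976.34.
Line duty = $9,697.36 + $102,976.34 = $112,673.70.
Line 2 (A-275, Hesoria, 706 pairs, $166,714.84):
Base rate for A-275 is 23.5%.
Origin Hesoria qualifies under the Faroria–Hesoria agreement and A-275 is covered: preferential rate 16.5% applies instead.
The additional-duty order on A-275 targets Talania, not Hesoria; it does not apply.
Duty = $166,714.84 × 16.5% = $27,507.95.
Total = $112,673.70 + $27,507.95 = $140,181.65.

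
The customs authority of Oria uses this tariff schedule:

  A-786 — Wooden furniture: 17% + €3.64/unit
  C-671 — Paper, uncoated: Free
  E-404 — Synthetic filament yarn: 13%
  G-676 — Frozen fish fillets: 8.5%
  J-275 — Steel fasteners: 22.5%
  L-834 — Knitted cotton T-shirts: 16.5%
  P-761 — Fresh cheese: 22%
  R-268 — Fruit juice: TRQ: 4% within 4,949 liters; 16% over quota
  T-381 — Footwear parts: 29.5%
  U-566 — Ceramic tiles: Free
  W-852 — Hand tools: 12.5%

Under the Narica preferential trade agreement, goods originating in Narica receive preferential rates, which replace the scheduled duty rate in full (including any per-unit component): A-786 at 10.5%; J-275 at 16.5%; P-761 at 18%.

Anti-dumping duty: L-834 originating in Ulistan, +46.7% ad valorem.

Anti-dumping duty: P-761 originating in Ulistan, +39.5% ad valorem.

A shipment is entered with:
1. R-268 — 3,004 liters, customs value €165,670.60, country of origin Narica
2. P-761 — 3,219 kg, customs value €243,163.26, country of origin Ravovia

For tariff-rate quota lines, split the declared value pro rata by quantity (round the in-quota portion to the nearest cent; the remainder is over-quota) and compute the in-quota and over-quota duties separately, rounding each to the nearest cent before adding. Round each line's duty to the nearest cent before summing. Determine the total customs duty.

Line 1 (R-268, Narica, 3,004 liters, €165,670.60):
Code R-268 is under a tariff-rate quota (threshold 4,949 liters). Quantity 3,004 liters is within the quota, so the in-quota rate 4% applies to the full value.
Duty = €165,670.60 × 4% = €6,626.82.
Line 2 (P-761, Ravovia, 3,219 kg, €243,163.26):
Base rate for P-761 is 22%.
P-761 has an FTA preferential rate, but origin Ravovia is not Narica; base rate stands.
The additional-duty order on P-761 targets Ulistan, not Ravovia; it does not apply.
Duty = €243,163.26 × 22% = €53,495.92.
Total = €6,626.82 + €53,495.92 = €60,122.74.

€60,122.74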